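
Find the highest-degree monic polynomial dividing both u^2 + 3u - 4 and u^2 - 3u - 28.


Factor each:
  u^2 + 3u - 4 = (u + 4)(u - 1)
  u^2 - 3u - 28 = (u + 4)(u - 7)
Common monic factor: u + 4


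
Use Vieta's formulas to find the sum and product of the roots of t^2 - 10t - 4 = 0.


For at^2+bt+c=0: sum = -b/a, product = c/a.
a=1, b=-10, c=-4
Sum = -(-10)/1 = 10
Product = (-4)/1 = -4


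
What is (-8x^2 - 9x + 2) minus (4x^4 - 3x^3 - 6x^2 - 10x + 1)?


Distribute the minus sign:
  (-8x^2 - 9x + 2)
- (4x^4 - 3x^3 - 6x^2 - 10x + 1)
Negate second polynomial: -4x^4 + 3x^3 + 6x^2 + 10x - 1
Add: -4x^4 + 3x^3 - 2x^2 + x + 1


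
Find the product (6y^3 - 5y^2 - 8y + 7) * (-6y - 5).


Distribute each term of the first polynomial:
  (6y^3)(-6y - 5) = -36y^4 - 30y^3
  (-5y^2)(-6y - 5) = 30y^3 + 25y^2
  (-8y)(-6y - 5) = 48y^2 + 40y
  (7)(-6y - 5) = -42y - 35
Sum: -36y^4 + 73y^2 - 2y - 35


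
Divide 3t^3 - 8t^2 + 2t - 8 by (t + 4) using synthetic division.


Synthetic division with c = -4. Coefficients: 3, -8, 2, -8
Bring down 3.
  3 * -4 = -12; -12 - 8 = -20
  -20 * -4 = 80; 80 + 2 = 82
  82 * -4 = -328; -328 - 8 = -336
Quotient: 3t^2 - 20t + 82, Remainder: -336


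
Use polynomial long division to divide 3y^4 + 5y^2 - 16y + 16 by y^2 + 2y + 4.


(3y^4 + 5y^2 - 16y + 16) / (y^2 + 2y + 4)
Step 1: 3y^2 * (y^2 + 2y + 4) = 3y^4 + 6y^3 + 12y^2; subtract.
Step 2: -6y * (y^2 + 2y + 4) = -6y^3 - 12y^2 - 24y; subtract.
Step 3: 5 * (y^2 + 2y + 4) = 5y^2 + 10y + 20; subtract.
Quotient: 3y^2 - 6y + 5, Remainder: -2y - 4


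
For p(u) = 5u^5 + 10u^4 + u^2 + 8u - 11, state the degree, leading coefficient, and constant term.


Highest power of u is 5, with coefficient 5. Constant term is -11.
Degree = 5, leading coefficient = 5, constant term = -11


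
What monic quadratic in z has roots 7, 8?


p(z) = (z - 7)(z - 8)
Expand: z^2 - 15z + 56


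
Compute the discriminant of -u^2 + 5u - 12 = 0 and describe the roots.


D = b^2 - 4ac = (5)^2 - 4(-1)(-12) = 25 - 48 = -23
Since D < 0: two complex conjugate roots (no real roots)


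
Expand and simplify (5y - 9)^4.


Expand (5y - 9)^4 by repeated multiplication:
  (5y - 9)^2 = 25y^2 - 90y + 81
  (5y - 9)^3 = 125y^3 - 675y^2 + 1215y - 729
= 625y^4 - 4500y^3 + 12150y^2 - 14580y + 6561


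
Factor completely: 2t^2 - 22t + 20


Roots satisfy r1 + r2 = -b/a = 11 and r1*r2 = c/a = 10.
So r1 = 10, r2 = 1.
2t^2 - 22t + 20 = 2(t - r1)(t - r2) = 2(t - 10)(t - 1)


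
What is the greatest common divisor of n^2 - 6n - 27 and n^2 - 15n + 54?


Factor each:
  n^2 - 6n - 27 = (n - 9)(n + 3)
  n^2 - 15n + 54 = (n - 9)(n - 6)
Common monic factor: n - 9


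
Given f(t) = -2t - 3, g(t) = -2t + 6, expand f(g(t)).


Substitute g(t) into f:
f(g(t)) = -2*(-2t + 6) + (-3)
Expand and combine: 4t - 15


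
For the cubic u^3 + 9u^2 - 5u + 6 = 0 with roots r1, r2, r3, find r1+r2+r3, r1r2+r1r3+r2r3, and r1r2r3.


Monic cubic u^3+bu^2+cu+d=0: sum=-b, pairwise sum=c, product=-d.
b=9, c=-5, d=6
r1+r2+r3 = -9
r1r2+r1r3+r2r3 = -5
r1r2r3 = -6


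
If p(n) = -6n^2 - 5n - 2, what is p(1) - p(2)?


p(1) = -13
p(2) = -36
p(1) - p(2) = -13 + 36 = 23


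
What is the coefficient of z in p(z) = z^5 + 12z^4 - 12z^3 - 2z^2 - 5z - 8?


Read off the coefficient of z: -5


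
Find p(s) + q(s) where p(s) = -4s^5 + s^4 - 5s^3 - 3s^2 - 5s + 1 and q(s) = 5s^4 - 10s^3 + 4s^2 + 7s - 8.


Align terms by degree and add:
  -4s^5 + s^4 - 5s^3 - 3s^2 - 5s + 1
+ 5s^4 - 10s^3 + 4s^2 + 7s - 8
= -4s^5 + 6s^4 - 15s^3 + s^2 + 2s - 7


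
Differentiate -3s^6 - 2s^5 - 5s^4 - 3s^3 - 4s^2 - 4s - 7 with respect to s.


Apply the power rule term by term:
  d/ds(-3s^6) = -18s^5
  d/ds(-2s^5) = -10s^4
  d/ds(-5s^4) = -20s^3
  d/ds(-3s^3) = -9s^2
  d/ds(-4s^2) = -8s
  d/ds(-4s) = -4
  d/ds(-7) = 0
p'(s) = -18s^5 - 10s^4 - 20s^3 - 9s^2 - 8s - 4


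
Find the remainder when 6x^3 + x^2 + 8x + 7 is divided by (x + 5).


By the Remainder Theorem, the remainder equals p(-5):
  6*(-5)^3 = -750
  1*(-5)^2 = 25
  8*(-5)^1 = -40
  constant: 7
Sum: -750 + 25 - 40 + 7 = -758


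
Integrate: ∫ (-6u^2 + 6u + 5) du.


Reverse power rule on each term:
  ∫ -6u^2 du = -2u^3
  ∫ 6u du = 3u^2
  ∫ 5 du = 5u
F(u) = -2u^3 + 3u^2 + 5u + C


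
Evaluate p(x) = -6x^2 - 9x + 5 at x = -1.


Using direct substitution:
  -6 * (-1)^2 = -6
  -9 * (-1)^1 = 9
  constant: 5
Sum = -6 + 9 + 5 = 8


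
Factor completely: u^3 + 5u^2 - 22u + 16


Try integer roots (divisors of 16). u=2: p(2)=0.
Divide out (u - 2): quotient is u^2 + 7u - 8.
Factor the quadratic: (u - 1)(u + 8)
Result: (u - 2)(u - 1)(u + 8)


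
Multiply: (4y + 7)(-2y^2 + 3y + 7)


Distribute each term of the first polynomial:
  (4y)(-2y^2 + 3y + 7) = -8y^3 + 12y^2 + 28y
  (7)(-2y^2 + 3y + 7) = -14y^2 + 21y + 49
Sum: -8y^3 - 2y^2 + 49y + 49


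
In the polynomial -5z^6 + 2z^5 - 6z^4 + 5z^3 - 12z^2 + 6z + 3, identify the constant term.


Read off the constant term: 3


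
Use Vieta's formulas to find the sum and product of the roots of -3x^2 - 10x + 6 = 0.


For ax^2+bx+c=0: sum = -b/a, product = c/a.
a=-3, b=-10, c=6
Sum = -(-10)/-3 = -10/3
Product = (6)/-3 = -2


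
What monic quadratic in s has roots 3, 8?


p(s) = (s - 3)(s - 8)
Expand: s^2 - 11s + 24


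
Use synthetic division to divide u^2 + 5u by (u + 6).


Synthetic division with c = -6. Coefficients: 1, 5, 0
Bring down 1.
  1 * -6 = -6; -6 + 5 = -1
  -1 * -6 = 6; 6 + 0 = 6
Quotient: u - 1, Remainder: 6


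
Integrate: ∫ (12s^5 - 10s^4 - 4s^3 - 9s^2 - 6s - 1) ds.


Reverse power rule on each term:
  ∫ 12s^5 ds = 2s^6
  ∫ -10s^4 ds = -2s^5
  ∫ -4s^3 ds = -s^4
  ∫ -9s^2 ds = -3s^3
  ∫ -6s ds = -3s^2
  ∫ -1 ds = -s
F(s) = 2s^6 - 2s^5 - s^4 - 3s^3 - 3s^2 - s + C


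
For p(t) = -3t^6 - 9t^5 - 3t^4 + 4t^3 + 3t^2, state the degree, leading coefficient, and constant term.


Highest power of t is 6, with coefficient -3. Constant term is 0.
Degree = 6, leading coefficient = -3, constant term = 0


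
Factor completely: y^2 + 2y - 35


Roots satisfy r1 + r2 = -b/a = -2 and r1*r2 = c/a = -35.
So r1 = 5, r2 = -7.
y^2 + 2y - 35 = (y - r1)(y - r2) = (y - 5)(y + 7)


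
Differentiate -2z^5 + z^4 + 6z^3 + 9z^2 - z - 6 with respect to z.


Apply the power rule term by term:
  d/dz(-2z^5) = -10z^4
  d/dz(z^4) = 4z^3
  d/dz(6z^3) = 18z^2
  d/dz(9z^2) = 18z
  d/dz(-z) = -1
  d/dz(-6) = 0
p'(z) = -10z^4 + 4z^3 + 18z^2 + 18z - 1


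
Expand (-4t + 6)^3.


Expand (-4t + 6)^3 by repeated multiplication:
  (-4t + 6)^2 = 16t^2 - 48t + 36
= -64t^3 + 288t^2 - 432t + 216


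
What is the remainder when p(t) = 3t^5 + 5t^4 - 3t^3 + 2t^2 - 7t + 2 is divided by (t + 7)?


By the Remainder Theorem, the remainder equals p(-7):
  3*(-7)^5 = -50421
  5*(-7)^4 = 12005
  -3*(-7)^3 = 1029
  2*(-7)^2 = 98
  -7*(-7)^1 = 49
  constant: 2
Sum: -50421 + 12005 + 1029 + 98 + 49 + 2 = -37238


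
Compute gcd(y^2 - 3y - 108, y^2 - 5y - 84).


Factor each:
  y^2 - 3y - 108 = (y - 12)(y + 9)
  y^2 - 5y - 84 = (y - 12)(y + 7)
Common monic factor: y - 12


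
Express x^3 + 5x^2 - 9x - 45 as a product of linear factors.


Try integer roots (divisors of -45). x=3: p(3)=0.
Divide out (x - 3): quotient is x^2 + 8x + 15.
Factor the quadratic: (x + 5)(x + 3)
Result: (x - 3)(x + 5)(x + 3)


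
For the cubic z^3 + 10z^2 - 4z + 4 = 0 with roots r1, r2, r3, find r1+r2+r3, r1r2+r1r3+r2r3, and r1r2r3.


Monic cubic z^3+bz^2+cz+d=0: sum=-b, pairwise sum=c, product=-d.
b=10, c=-4, d=4
r1+r2+r3 = -10
r1r2+r1r3+r2r3 = -4
r1r2r3 = -4


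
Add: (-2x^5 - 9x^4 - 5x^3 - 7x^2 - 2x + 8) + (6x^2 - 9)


Align terms by degree and add:
  -2x^5 - 9x^4 - 5x^3 - 7x^2 - 2x + 8
+ 6x^2 - 9
= -2x^5 - 9x^4 - 5x^3 - x^2 - 2x - 1


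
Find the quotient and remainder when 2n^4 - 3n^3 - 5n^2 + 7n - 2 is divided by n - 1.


(2n^4 - 3n^3 - 5n^2 + 7n - 2) / (n - 1)
Step 1: 2n^3 * (n - 1) = 2n^4 - 2n^3; subtract.
Step 2: -n^2 * (n - 1) = -n^3 + n^2; subtract.
Step 3: -6n * (n - 1) = -6n^2 + 6n; subtract.
Step 4: 1 * (n - 1) = n - 1; subtract.
Quotient: 2n^3 - n^2 - 6n + 1, Remainder: -1


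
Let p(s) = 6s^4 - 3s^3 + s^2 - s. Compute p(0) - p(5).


p(0) = 0
p(5) = 3395
p(0) - p(5) = 0 - 3395 = -3395


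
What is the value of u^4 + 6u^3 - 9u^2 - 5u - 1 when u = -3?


Using direct substitution:
  1 * (-3)^4 = 81
  6 * (-3)^3 = -162
  -9 * (-3)^2 = -81
  -5 * (-3)^1 = 15
  constant: -1
Sum = 81 - 162 - 81 + 15 - 1 = -148


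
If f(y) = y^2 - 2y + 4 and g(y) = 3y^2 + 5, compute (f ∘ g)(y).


Substitute g(y) into f:
f(g(y)) = 1*(3y^2 + 5)^2 + (-2)*(3y^2 + 5) + 4
(3y^2 + 5)^2 = 9y^4 + 30y^2 + 25
Expand and combine: 9y^4 + 24y^2 + 19


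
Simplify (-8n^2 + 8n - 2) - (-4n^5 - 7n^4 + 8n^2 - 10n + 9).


Distribute the minus sign:
  (-8n^2 + 8n - 2)
- (-4n^5 - 7n^4 + 8n^2 - 10n + 9)
Negate second polynomial: 4n^5 + 7n^4 - 8n^2 + 10n - 9
Add: 4n^5 + 7n^4 - 16n^2 + 18n - 11


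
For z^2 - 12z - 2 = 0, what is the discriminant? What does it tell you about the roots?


D = b^2 - 4ac = (-12)^2 - 4(1)(-2) = 144 + 8 = 152
Since D > 0: two distinct irrational roots


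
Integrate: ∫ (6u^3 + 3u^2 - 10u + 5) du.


Reverse power rule on each term:
  ∫ 6u^3 du = (3/2)u^4
  ∫ 3u^2 du = u^3
  ∫ -10u du = -5u^2
  ∫ 5 du = 5u
F(u) = (3/2)u^4 + u^3 - 5u^2 + 5u + C


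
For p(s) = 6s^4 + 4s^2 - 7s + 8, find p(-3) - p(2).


p(-3) = 551
p(2) = 106
p(-3) - p(2) = 551 - 106 = 445


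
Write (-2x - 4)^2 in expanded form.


Expand (-2x - 4)^2 by repeated multiplication:
= 4x^2 + 16x + 16


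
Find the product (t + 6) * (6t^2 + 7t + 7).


Distribute each term of the first polynomial:
  (t)(6t^2 + 7t + 7) = 6t^3 + 7t^2 + 7t
  (6)(6t^2 + 7t + 7) = 36t^2 + 42t + 42
Sum: 6t^3 + 43t^2 + 49t + 42


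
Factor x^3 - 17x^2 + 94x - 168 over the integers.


Try integer roots (divisors of -168). x=6: p(6)=0.
Divide out (x - 6): quotient is x^2 - 11x + 28.
Factor the quadratic: (x - 4)(x - 7)
Result: (x - 6)(x - 4)(x - 7)


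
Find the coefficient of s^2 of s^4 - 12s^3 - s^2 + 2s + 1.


Read off the coefficient of s^2: -1


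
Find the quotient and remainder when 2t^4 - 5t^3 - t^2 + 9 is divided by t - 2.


(2t^4 - 5t^3 - t^2 + 9) / (t - 2)
Step 1: 2t^3 * (t - 2) = 2t^4 - 4t^3; subtract.
Step 2: -t^2 * (t - 2) = -t^3 + 2t^2; subtract.
Step 3: -3t * (t - 2) = -3t^2 + 6t; subtract.
Step 4: -6 * (t - 2) = -6t + 12; subtract.
Quotient: 2t^3 - t^2 - 3t - 6, Remainder: -3


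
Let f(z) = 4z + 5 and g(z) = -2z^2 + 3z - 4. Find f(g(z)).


Substitute g(z) into f:
f(g(z)) = 4*(-2z^2 + 3z - 4) + 5
Expand and combine: -8z^2 + 12z - 11


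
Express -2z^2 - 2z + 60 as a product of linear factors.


Roots satisfy r1 + r2 = -b/a = -1 and r1*r2 = c/a = -30.
So r1 = -6, r2 = 5.
-2z^2 - 2z + 60 = -2(z - r1)(z - r2) = -2(z + 6)(z - 5)


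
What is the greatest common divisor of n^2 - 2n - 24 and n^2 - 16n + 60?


Factor each:
  n^2 - 2n - 24 = (n - 6)(n + 4)
  n^2 - 16n + 60 = (n - 6)(n - 10)
Common monic factor: n - 6


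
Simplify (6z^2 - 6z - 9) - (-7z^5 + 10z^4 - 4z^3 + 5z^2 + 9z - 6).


Distribute the minus sign:
  (6z^2 - 6z - 9)
- (-7z^5 + 10z^4 - 4z^3 + 5z^2 + 9z - 6)
Negate second polynomial: 7z^5 - 10z^4 + 4z^3 - 5z^2 - 9z + 6
Add: 7z^5 - 10z^4 + 4z^3 + z^2 - 15z - 3


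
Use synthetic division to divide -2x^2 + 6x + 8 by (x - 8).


Synthetic division with c = 8. Coefficients: -2, 6, 8
Bring down -2.
  -2 * 8 = -16; -16 + 6 = -10
  -10 * 8 = -80; -80 + 8 = -72
Quotient: -2x - 10, Remainder: -72


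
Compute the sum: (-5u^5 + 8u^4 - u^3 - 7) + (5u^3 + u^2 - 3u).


Align terms by degree and add:
  -5u^5 + 8u^4 - u^3 - 7
+ 5u^3 + u^2 - 3u
= -5u^5 + 8u^4 + 4u^3 + u^2 - 3u - 7


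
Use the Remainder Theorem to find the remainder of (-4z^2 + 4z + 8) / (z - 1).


By the Remainder Theorem, the remainder equals p(1):
  -4*(1)^2 = -4
  4*(1)^1 = 4
  constant: 8
Sum: -4 + 4 + 8 = 8


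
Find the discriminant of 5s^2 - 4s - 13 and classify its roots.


D = b^2 - 4ac = (-4)^2 - 4(5)(-13) = 16 + 260 = 276
Since D > 0: two distinct irrational roots


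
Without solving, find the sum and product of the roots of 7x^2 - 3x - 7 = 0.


For ax^2+bx+c=0: sum = -b/a, product = c/a.
a=7, b=-3, c=-7
Sum = -(-3)/7 = 3/7
Product = (-7)/7 = -1


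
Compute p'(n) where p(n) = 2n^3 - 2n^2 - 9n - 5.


Apply the power rule term by term:
  d/dn(2n^3) = 6n^2
  d/dn(-2n^2) = -4n
  d/dn(-9n) = -9
  d/dn(-5) = 0
p'(n) = 6n^2 - 4n - 9


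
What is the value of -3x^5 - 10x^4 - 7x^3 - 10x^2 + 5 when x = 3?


Using direct substitution:
  -3 * (3)^5 = -729
  -10 * (3)^4 = -810
  -7 * (3)^3 = -189
  -10 * (3)^2 = -90
  0 * (3)^1 = 0
  constant: 5
Sum = -729 - 810 - 189 - 90 + 0 + 5 = -1813


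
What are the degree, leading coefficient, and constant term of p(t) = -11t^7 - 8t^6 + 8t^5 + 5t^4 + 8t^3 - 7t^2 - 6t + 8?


Highest power of t is 7, with coefficient -11. Constant term is 8.
Degree = 7, leading coefficient = -11, constant term = 8


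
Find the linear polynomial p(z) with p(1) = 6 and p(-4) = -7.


p(z) = mz + b. Using p(1)=6, p(-4)=-7:
m = (6 + 7)/(1 + 4) = 13/5 = 13/5
b = 6 - m*(1) = 6 - 13/5 = 17/5
p(z) = (13/5)z + (17/5)


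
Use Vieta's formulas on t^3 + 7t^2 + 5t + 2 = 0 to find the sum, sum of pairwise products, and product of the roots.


Monic cubic t^3+bt^2+ct+d=0: sum=-b, pairwise sum=c, product=-d.
b=7, c=5, d=2
r1+r2+r3 = -7
r1r2+r1r3+r2r3 = 5
r1r2r3 = -2


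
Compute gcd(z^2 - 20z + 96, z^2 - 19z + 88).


Factor each:
  z^2 - 20z + 96 = (z - 8)(z - 12)
  z^2 - 19z + 88 = (z - 8)(z - 11)
Common monic factor: z - 8


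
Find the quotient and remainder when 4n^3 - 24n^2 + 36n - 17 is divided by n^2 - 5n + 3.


(4n^3 - 24n^2 + 36n - 17) / (n^2 - 5n + 3)
Step 1: 4n * (n^2 - 5n + 3) = 4n^3 - 20n^2 + 12n; subtract.
Step 2: -4 * (n^2 - 5n + 3) = -4n^2 + 20n - 12; subtract.
Quotient: 4n - 4, Remainder: 4n - 5


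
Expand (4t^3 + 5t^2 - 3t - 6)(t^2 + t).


Distribute each term of the first polynomial:
  (4t^3)(t^2 + t) = 4t^5 + 4t^4
  (5t^2)(t^2 + t) = 5t^4 + 5t^3
  (-3t)(t^2 + t) = -3t^3 - 3t^2
  (-6)(t^2 + t) = -6t^2 - 6t
Sum: 4t^5 + 9t^4 + 2t^3 - 9t^2 - 6t


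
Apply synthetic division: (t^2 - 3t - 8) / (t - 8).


Synthetic division with c = 8. Coefficients: 1, -3, -8
Bring down 1.
  1 * 8 = 8; 8 - 3 = 5
  5 * 8 = 40; 40 - 8 = 32
Quotient: t + 5, Remainder: 32


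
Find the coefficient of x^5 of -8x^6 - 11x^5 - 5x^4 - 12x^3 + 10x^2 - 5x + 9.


Read off the coefficient of x^5: -11


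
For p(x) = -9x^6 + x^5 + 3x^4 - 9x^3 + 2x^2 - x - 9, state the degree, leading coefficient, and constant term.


Highest power of x is 6, with coefficient -9. Constant term is -9.
Degree = 6, leading coefficient = -9, constant term = -9


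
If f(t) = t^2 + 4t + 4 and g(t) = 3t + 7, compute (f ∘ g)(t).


Substitute g(t) into f:
f(g(t)) = 1*(3t + 7)^2 + 4*(3t + 7) + 4
(3t + 7)^2 = 9t^2 + 42t + 49
Expand and combine: 9t^2 + 54t + 81


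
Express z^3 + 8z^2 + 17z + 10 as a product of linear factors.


Try integer roots (divisors of 10). z=-1: p(-1)=0.
Divide out (z + 1): quotient is z^2 + 7z + 10.
Factor the quadratic: (z + 2)(z + 5)
Result: (z + 1)(z + 2)(z + 5)


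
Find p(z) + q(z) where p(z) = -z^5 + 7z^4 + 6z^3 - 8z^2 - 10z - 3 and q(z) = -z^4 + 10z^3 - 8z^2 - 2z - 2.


Align terms by degree and add:
  -z^5 + 7z^4 + 6z^3 - 8z^2 - 10z - 3
  -z^4 + 10z^3 - 8z^2 - 2z - 2
= -z^5 + 6z^4 + 16z^3 - 16z^2 - 12z - 5


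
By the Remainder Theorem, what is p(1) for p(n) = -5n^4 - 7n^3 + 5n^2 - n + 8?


By the Remainder Theorem, the remainder equals p(1):
  -5*(1)^4 = -5
  -7*(1)^3 = -7
  5*(1)^2 = 5
  -1*(1)^1 = -1
  constant: 8
Sum: -5 - 7 + 5 - 1 + 8 = 0


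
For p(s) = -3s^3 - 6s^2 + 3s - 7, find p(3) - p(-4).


p(3) = -133
p(-4) = 77
p(3) - p(-4) = -133 - 77 = -210


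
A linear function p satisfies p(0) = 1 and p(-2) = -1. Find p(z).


p(z) = mz + b. Using p(0)=1, p(-2)=-1:
m = (1 + 1)/(0 + 2) = 2/2 = 1
b = 1 - m*(0) = 1 = 1
p(z) = z + 1


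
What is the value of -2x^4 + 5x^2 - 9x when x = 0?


Using direct substitution:
  -2 * (0)^4 = 0
  0 * (0)^3 = 0
  5 * (0)^2 = 0
  -9 * (0)^1 = 0
  constant: 0
Sum = 0 + 0 + 0 + 0 + 0 = 0


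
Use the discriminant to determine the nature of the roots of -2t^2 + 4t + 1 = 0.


D = b^2 - 4ac = (4)^2 - 4(-2)(1) = 16 + 8 = 24
Since D > 0: two distinct irrational roots


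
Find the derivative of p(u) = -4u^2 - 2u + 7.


Apply the power rule term by term:
  d/du(-4u^2) = -8u
  d/du(-2u) = -2
  d/du(7) = 0
p'(u) = -8u - 2


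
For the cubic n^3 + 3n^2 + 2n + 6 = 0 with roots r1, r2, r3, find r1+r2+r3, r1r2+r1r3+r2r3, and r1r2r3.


Monic cubic n^3+bn^2+cn+d=0: sum=-b, pairwise sum=c, product=-d.
b=3, c=2, d=6
r1+r2+r3 = -3
r1r2+r1r3+r2r3 = 2
r1r2r3 = -6


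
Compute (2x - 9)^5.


Expand (2x - 9)^5 by repeated multiplication:
  (2x - 9)^2 = 4x^2 - 36x + 81
  (2x - 9)^3 = 8x^3 - 108x^2 + 486x - 729
  (2x - 9)^4 = 16x^4 - 288x^3 + 1944x^2 - 5832x + 6561
= 32x^5 - 720x^4 + 6480x^3 - 29160x^2 + 65610x - 59049


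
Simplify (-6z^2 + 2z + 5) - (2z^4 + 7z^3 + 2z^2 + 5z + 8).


Distribute the minus sign:
  (-6z^2 + 2z + 5)
- (2z^4 + 7z^3 + 2z^2 + 5z + 8)
Negate second polynomial: -2z^4 - 7z^3 - 2z^2 - 5z - 8
Add: -2z^4 - 7z^3 - 8z^2 - 3z - 3


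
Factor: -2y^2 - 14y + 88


Roots satisfy r1 + r2 = -b/a = -7 and r1*r2 = c/a = -44.
So r1 = 4, r2 = -11.
-2y^2 - 14y + 88 = -2(y - r1)(y - r2) = -2(y - 4)(y + 11)


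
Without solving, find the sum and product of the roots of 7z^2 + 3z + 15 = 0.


For az^2+bz+c=0: sum = -b/a, product = c/a.
a=7, b=3, c=15
Sum = -(3)/7 = -3/7
Product = (15)/7 = 15/7


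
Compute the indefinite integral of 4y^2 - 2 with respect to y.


Reverse power rule on each term:
  ∫ 4y^2 dy = (4/3)y^3
  ∫ -2 dy = -2y
F(y) = (4/3)y^3 - 2y + C


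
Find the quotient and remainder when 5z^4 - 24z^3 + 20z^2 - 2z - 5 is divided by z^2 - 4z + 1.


(5z^4 - 24z^3 + 20z^2 - 2z - 5) / (z^2 - 4z + 1)
Step 1: 5z^2 * (z^2 - 4z + 1) = 5z^4 - 20z^3 + 5z^2; subtract.
Step 2: -4z * (z^2 - 4z + 1) = -4z^3 + 16z^2 - 4z; subtract.
Step 3: -1 * (z^2 - 4z + 1) = -z^2 + 4z - 1; subtract.
Quotient: 5z^2 - 4z - 1, Remainder: -2z - 4


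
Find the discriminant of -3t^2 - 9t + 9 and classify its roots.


D = b^2 - 4ac = (-9)^2 - 4(-3)(9) = 81 + 108 = 189
Since D > 0: two distinct irrational roots


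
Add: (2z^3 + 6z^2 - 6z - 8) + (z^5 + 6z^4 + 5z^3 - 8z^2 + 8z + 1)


Align terms by degree and add:
  2z^3 + 6z^2 - 6z - 8
+ z^5 + 6z^4 + 5z^3 - 8z^2 + 8z + 1
= z^5 + 6z^4 + 7z^3 - 2z^2 + 2z - 7


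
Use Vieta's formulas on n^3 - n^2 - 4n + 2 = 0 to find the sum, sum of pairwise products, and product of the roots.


Monic cubic n^3+bn^2+cn+d=0: sum=-b, pairwise sum=c, product=-d.
b=-1, c=-4, d=2
r1+r2+r3 = 1
r1r2+r1r3+r2r3 = -4
r1r2r3 = -2


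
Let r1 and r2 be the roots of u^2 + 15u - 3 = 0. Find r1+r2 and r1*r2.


For au^2+bu+c=0: sum = -b/a, product = c/a.
a=1, b=15, c=-3
Sum = -(15)/1 = -15
Product = (-3)/1 = -3


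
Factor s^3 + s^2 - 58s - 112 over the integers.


Try integer roots (divisors of -112). s=-7: p(-7)=0.
Divide out (s + 7): quotient is s^2 - 6s - 16.
Factor the quadratic: (s - 8)(s + 2)
Result: (s + 7)(s - 8)(s + 2)


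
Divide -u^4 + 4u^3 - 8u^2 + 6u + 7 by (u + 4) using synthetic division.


Synthetic division with c = -4. Coefficients: -1, 4, -8, 6, 7
Bring down -1.
  -1 * -4 = 4; 4 + 4 = 8
  8 * -4 = -32; -32 - 8 = -40
  -40 * -4 = 160; 160 + 6 = 166
  166 * -4 = -664; -664 + 7 = -657
Quotient: -u^3 + 8u^2 - 40u + 166, Remainder: -657


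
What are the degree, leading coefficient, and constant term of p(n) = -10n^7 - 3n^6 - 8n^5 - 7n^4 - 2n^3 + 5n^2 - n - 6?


Highest power of n is 7, with coefficient -10. Constant term is -6.
Degree = 7, leading coefficient = -10, constant term = -6


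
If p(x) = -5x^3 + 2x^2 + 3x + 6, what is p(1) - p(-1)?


p(1) = 6
p(-1) = 10
p(1) - p(-1) = 6 - 10 = -4


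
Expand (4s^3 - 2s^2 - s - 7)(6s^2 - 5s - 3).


Distribute each term of the first polynomial:
  (4s^3)(6s^2 - 5s - 3) = 24s^5 - 20s^4 - 12s^3
  (-2s^2)(6s^2 - 5s - 3) = -12s^4 + 10s^3 + 6s^2
  (-s)(6s^2 - 5s - 3) = -6s^3 + 5s^2 + 3s
  (-7)(6s^2 - 5s - 3) = -42s^2 + 35s + 21
Sum: 24s^5 - 32s^4 - 8s^3 - 31s^2 + 38s + 21


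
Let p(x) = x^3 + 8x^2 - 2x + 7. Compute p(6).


Using direct substitution:
  1 * (6)^3 = 216
  8 * (6)^2 = 288
  -2 * (6)^1 = -12
  constant: 7
Sum = 216 + 288 - 12 + 7 = 499


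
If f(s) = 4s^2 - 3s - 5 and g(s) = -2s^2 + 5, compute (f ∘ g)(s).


Substitute g(s) into f:
f(g(s)) = 4*(-2s^2 + 5)^2 + (-3)*(-2s^2 + 5) + (-5)
(-2s^2 + 5)^2 = 4s^4 - 20s^2 + 25
Expand and combine: 16s^4 - 74s^2 + 80


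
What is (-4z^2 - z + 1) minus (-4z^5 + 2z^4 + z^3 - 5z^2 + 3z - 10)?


Distribute the minus sign:
  (-4z^2 - z + 1)
- (-4z^5 + 2z^4 + z^3 - 5z^2 + 3z - 10)
Negate second polynomial: 4z^5 - 2z^4 - z^3 + 5z^2 - 3z + 10
Add: 4z^5 - 2z^4 - z^3 + z^2 - 4z + 11


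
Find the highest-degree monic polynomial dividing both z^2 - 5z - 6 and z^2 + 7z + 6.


Factor each:
  z^2 - 5z - 6 = (z + 1)(z - 6)
  z^2 + 7z + 6 = (z + 1)(z + 6)
Common monic factor: z + 1


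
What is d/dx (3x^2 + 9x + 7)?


Apply the power rule term by term:
  d/dx(3x^2) = 6x
  d/dx(9x) = 9
  d/dx(7) = 0
p'(x) = 6x + 9


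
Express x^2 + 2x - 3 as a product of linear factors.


Roots satisfy r1 + r2 = -b/a = -2 and r1*r2 = c/a = -3.
So r1 = 1, r2 = -3.
x^2 + 2x - 3 = (x - r1)(x - r2) = (x - 1)(x + 3)


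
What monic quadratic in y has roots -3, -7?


p(y) = (y + 3)(y + 7)
Expand: y^2 + 10y + 21


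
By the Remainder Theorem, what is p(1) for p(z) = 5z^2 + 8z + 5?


By the Remainder Theorem, the remainder equals p(1):
  5*(1)^2 = 5
  8*(1)^1 = 8
  constant: 5
Sum: 5 + 8 + 5 = 18


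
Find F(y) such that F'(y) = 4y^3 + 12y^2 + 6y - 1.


Reverse power rule on each term:
  ∫ 4y^3 dy = y^4
  ∫ 12y^2 dy = 4y^3
  ∫ 6y dy = 3y^2
  ∫ -1 dy = -y
F(y) = y^4 + 4y^3 + 3y^2 - y + C


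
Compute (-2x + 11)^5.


Expand (-2x + 11)^5 by repeated multiplication:
  (-2x + 11)^2 = 4x^2 - 44x + 121
  (-2x + 11)^3 = -8x^3 + 132x^2 - 726x + 1331
  (-2x + 11)^4 = 16x^4 - 352x^3 + 2904x^2 - 10648x + 14641
= -32x^5 + 880x^4 - 9680x^3 + 53240x^2 - 146410x + 161051


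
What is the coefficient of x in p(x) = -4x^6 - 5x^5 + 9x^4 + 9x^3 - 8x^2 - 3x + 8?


Read off the coefficient of x: -3


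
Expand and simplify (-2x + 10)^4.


Expand (-2x + 10)^4 by repeated multiplication:
  (-2x + 10)^2 = 4x^2 - 40x + 100
  (-2x + 10)^3 = -8x^3 + 120x^2 - 600x + 1000
= 16x^4 - 320x^3 + 2400x^2 - 8000x + 10000


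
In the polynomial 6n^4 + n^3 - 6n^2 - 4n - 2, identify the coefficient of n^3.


Read off the coefficient of n^3: 1


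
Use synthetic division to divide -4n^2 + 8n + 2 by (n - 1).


Synthetic division with c = 1. Coefficients: -4, 8, 2
Bring down -4.
  -4 * 1 = -4; -4 + 8 = 4
  4 * 1 = 4; 4 + 2 = 6
Quotient: -4n + 4, Remainder: 6


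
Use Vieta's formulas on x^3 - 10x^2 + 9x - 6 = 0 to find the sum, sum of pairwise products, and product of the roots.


Monic cubic x^3+bx^2+cx+d=0: sum=-b, pairwise sum=c, product=-d.
b=-10, c=9, d=-6
r1+r2+r3 = 10
r1r2+r1r3+r2r3 = 9
r1r2r3 = 6


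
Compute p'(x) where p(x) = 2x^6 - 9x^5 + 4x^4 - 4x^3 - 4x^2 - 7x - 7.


Apply the power rule term by term:
  d/dx(2x^6) = 12x^5
  d/dx(-9x^5) = -45x^4
  d/dx(4x^4) = 16x^3
  d/dx(-4x^3) = -12x^2
  d/dx(-4x^2) = -8x
  d/dx(-7x) = -7
  d/dx(-7) = 0
p'(x) = 12x^5 - 45x^4 + 16x^3 - 12x^2 - 8x - 7


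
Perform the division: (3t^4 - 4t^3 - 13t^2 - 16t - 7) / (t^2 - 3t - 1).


(3t^4 - 4t^3 - 13t^2 - 16t - 7) / (t^2 - 3t - 1)
Step 1: 3t^2 * (t^2 - 3t - 1) = 3t^4 - 9t^3 - 3t^2; subtract.
Step 2: 5t * (t^2 - 3t - 1) = 5t^3 - 15t^2 - 5t; subtract.
Step 3: 5 * (t^2 - 3t - 1) = 5t^2 - 15t - 5; subtract.
Quotient: 3t^2 + 5t + 5, Remainder: 4t - 2


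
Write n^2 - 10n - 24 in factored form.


Roots satisfy r1 + r2 = -b/a = 10 and r1*r2 = c/a = -24.
So r1 = 12, r2 = -2.
n^2 - 10n - 24 = (n - r1)(n - r2) = (n - 12)(n + 2)


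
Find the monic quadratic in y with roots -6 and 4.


p(y) = (y + 6)(y - 4)
Expand: y^2 + 2y - 24


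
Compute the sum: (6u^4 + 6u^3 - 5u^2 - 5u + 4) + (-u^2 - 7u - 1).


Align terms by degree and add:
  6u^4 + 6u^3 - 5u^2 - 5u + 4
  -u^2 - 7u - 1
= 6u^4 + 6u^3 - 6u^2 - 12u + 3


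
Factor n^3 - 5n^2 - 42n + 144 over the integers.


Try integer roots (divisors of 144). n=-6: p(-6)=0.
Divide out (n + 6): quotient is n^2 - 11n + 24.
Factor the quadratic: (n - 3)(n - 8)
Result: (n + 6)(n - 3)(n - 8)


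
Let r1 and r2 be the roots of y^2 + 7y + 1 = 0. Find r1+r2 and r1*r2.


For ay^2+by+c=0: sum = -b/a, product = c/a.
a=1, b=7, c=1
Sum = -(7)/1 = -7
Product = (1)/1 = 1


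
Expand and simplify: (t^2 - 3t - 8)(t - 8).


Distribute each term of the first polynomial:
  (t^2)(t - 8) = t^3 - 8t^2
  (-3t)(t - 8) = -3t^2 + 24t
  (-8)(t - 8) = -8t + 64
Sum: t^3 - 11t^2 + 16t + 64


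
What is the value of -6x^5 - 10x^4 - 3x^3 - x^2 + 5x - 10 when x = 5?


Using direct substitution:
  -6 * (5)^5 = -18750
  -10 * (5)^4 = -6250
  -3 * (5)^3 = -375
  -1 * (5)^2 = -25
  5 * (5)^1 = 25
  constant: -10
Sum = -18750 - 6250 - 375 - 25 + 25 - 10 = -25385


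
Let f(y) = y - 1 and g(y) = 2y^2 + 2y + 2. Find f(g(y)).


Substitute g(y) into f:
f(g(y)) = 1*(2y^2 + 2y + 2) + (-1)
Expand and combine: 2y^2 + 2y + 1


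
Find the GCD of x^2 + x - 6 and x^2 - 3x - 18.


Factor each:
  x^2 + x - 6 = (x + 3)(x - 2)
  x^2 - 3x - 18 = (x + 3)(x - 6)
Common monic factor: x + 3


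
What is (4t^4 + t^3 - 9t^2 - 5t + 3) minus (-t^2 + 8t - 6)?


Distribute the minus sign:
  (4t^4 + t^3 - 9t^2 - 5t + 3)
- (-t^2 + 8t - 6)
Negate second polynomial: t^2 - 8t + 6
Add: 4t^4 + t^3 - 8t^2 - 13t + 9


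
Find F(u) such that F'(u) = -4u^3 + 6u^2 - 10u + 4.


Reverse power rule on each term:
  ∫ -4u^3 du = -u^4
  ∫ 6u^2 du = 2u^3
  ∫ -10u du = -5u^2
  ∫ 4 du = 4u
F(u) = -u^4 + 2u^3 - 5u^2 + 4u + C


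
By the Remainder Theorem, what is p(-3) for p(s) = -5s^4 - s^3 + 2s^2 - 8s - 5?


By the Remainder Theorem, the remainder equals p(-3):
  -5*(-3)^4 = -405
  -1*(-3)^3 = 27
  2*(-3)^2 = 18
  -8*(-3)^1 = 24
  constant: -5
Sum: -405 + 27 + 18 + 24 - 5 = -341


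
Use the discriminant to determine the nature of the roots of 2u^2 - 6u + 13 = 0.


D = b^2 - 4ac = (-6)^2 - 4(2)(13) = 36 - 104 = -68
Since D < 0: two complex conjugate roots (no real roots)


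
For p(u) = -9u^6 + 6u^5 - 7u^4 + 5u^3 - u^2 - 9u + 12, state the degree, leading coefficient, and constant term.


Highest power of u is 6, with coefficient -9. Constant term is 12.
Degree = 6, leading coefficient = -9, constant term = 12


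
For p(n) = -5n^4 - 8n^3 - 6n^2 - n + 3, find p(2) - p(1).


p(2) = -167
p(1) = -17
p(2) - p(1) = -167 + 17 = -150


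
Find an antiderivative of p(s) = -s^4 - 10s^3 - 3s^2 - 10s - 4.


Reverse power rule on each term:
  ∫ -s^4 ds = -(1/5)s^5
  ∫ -10s^3 ds = -(5/2)s^4
  ∫ -3s^2 ds = -s^3
  ∫ -10s ds = -5s^2
  ∫ -4 ds = -4s
F(s) = -(1/5)s^5 - (5/2)s^4 - s^3 - 5s^2 - 4s + C


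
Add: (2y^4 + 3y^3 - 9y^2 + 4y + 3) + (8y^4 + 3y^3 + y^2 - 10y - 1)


Align terms by degree and add:
  2y^4 + 3y^3 - 9y^2 + 4y + 3
+ 8y^4 + 3y^3 + y^2 - 10y - 1
= 10y^4 + 6y^3 - 8y^2 - 6y + 2


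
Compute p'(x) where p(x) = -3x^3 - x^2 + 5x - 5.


Apply the power rule term by term:
  d/dx(-3x^3) = -9x^2
  d/dx(-x^2) = -2x
  d/dx(5x) = 5
  d/dx(-5) = 0
p'(x) = -9x^2 - 2x + 5


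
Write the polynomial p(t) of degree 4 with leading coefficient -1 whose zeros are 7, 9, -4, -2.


p(t) = -(t - 7)(t - 9)(t + 4)(t + 2)
Expand: -t^4 + 10t^3 + 25t^2 - 250t - 504


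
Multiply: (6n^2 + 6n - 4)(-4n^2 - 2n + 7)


Distribute each term of the first polynomial:
  (6n^2)(-4n^2 - 2n + 7) = -24n^4 - 12n^3 + 42n^2
  (6n)(-4n^2 - 2n + 7) = -24n^3 - 12n^2 + 42n
  (-4)(-4n^2 - 2n + 7) = 16n^2 + 8n - 28
Sum: -24n^4 - 36n^3 + 46n^2 + 50n - 28


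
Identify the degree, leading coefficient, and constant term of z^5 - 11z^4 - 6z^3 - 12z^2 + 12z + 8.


Highest power of z is 5, with coefficient 1. Constant term is 8.
Degree = 5, leading coefficient = 1, constant term = 8


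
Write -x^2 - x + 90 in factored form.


Roots satisfy r1 + r2 = -b/a = -1 and r1*r2 = c/a = -90.
So r1 = -10, r2 = 9.
-x^2 - x + 90 = -(x - r1)(x - r2) = -(x + 10)(x - 9)


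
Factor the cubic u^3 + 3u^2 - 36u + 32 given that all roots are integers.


Try integer roots (divisors of 32). u=1: p(1)=0.
Divide out (u - 1): quotient is u^2 + 4u - 32.
Factor the quadratic: (u + 8)(u - 4)
Result: (u - 1)(u + 8)(u - 4)


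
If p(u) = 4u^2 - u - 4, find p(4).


Using direct substitution:
  4 * (4)^2 = 64
  -1 * (4)^1 = -4
  constant: -4
Sum = 64 - 4 - 4 = 56


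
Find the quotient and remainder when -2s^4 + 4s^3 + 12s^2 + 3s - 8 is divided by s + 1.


(-2s^4 + 4s^3 + 12s^2 + 3s - 8) / (s + 1)
Step 1: -2s^3 * (s + 1) = -2s^4 - 2s^3; subtract.
Step 2: 6s^2 * (s + 1) = 6s^3 + 6s^2; subtract.
Step 3: 6s * (s + 1) = 6s^2 + 6s; subtract.
Step 4: -3 * (s + 1) = -3s - 3; subtract.
Quotient: -2s^3 + 6s^2 + 6s - 3, Remainder: -5


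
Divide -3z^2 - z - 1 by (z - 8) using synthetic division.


Synthetic division with c = 8. Coefficients: -3, -1, -1
Bring down -3.
  -3 * 8 = -24; -24 - 1 = -25
  -25 * 8 = -200; -200 - 1 = -201
Quotient: -3z - 25, Remainder: -201


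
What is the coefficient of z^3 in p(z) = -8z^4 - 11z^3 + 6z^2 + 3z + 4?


Read off the coefficient of z^3: -11


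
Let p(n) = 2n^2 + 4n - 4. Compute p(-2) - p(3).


p(-2) = -4
p(3) = 26
p(-2) - p(3) = -4 - 26 = -30


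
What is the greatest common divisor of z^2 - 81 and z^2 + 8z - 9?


Factor each:
  z^2 - 81 = (z + 9)(z - 9)
  z^2 + 8z - 9 = (z + 9)(z - 1)
Common monic factor: z + 9


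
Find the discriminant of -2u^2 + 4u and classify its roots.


D = b^2 - 4ac = (4)^2 - 4(-2)(0) = 16 = 16
Since D > 0: two distinct rational roots


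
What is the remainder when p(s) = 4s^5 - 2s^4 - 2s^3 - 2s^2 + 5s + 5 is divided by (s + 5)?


By the Remainder Theorem, the remainder equals p(-5):
  4*(-5)^5 = -12500
  -2*(-5)^4 = -1250
  -2*(-5)^3 = 250
  -2*(-5)^2 = -50
  5*(-5)^1 = -25
  constant: 5
Sum: -12500 - 1250 + 250 - 50 - 25 + 5 = -13570


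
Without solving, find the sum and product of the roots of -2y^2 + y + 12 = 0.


For ay^2+by+c=0: sum = -b/a, product = c/a.
a=-2, b=1, c=12
Sum = -(1)/-2 = 1/2
Product = (12)/-2 = -6


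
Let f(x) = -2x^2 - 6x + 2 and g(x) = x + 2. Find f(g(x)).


Substitute g(x) into f:
f(g(x)) = -2*(x + 2)^2 + (-6)*(x + 2) + 2
(x + 2)^2 = x^2 + 4x + 4
Expand and combine: -2x^2 - 14x - 18


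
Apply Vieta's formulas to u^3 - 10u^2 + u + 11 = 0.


Monic cubic u^3+bu^2+cu+d=0: sum=-b, pairwise sum=c, product=-d.
b=-10, c=1, d=11
r1+r2+r3 = 10
r1r2+r1r3+r2r3 = 1
r1r2r3 = -11


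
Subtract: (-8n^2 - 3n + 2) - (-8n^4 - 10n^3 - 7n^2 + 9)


Distribute the minus sign:
  (-8n^2 - 3n + 2)
- (-8n^4 - 10n^3 - 7n^2 + 9)
Negate second polynomial: 8n^4 + 10n^3 + 7n^2 - 9
Add: 8n^4 + 10n^3 - n^2 - 3n - 7


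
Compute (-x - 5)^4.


Expand (-x - 5)^4 by repeated multiplication:
  (-x - 5)^2 = x^2 + 10x + 25
  (-x - 5)^3 = -x^3 - 15x^2 - 75x - 125
= x^4 + 20x^3 + 150x^2 + 500x + 625


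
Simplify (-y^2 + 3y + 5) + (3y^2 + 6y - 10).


Align terms by degree and add:
  -y^2 + 3y + 5
+ 3y^2 + 6y - 10
= 2y^2 + 9y - 5


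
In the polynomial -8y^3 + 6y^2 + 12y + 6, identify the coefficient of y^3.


Read off the coefficient of y^3: -8


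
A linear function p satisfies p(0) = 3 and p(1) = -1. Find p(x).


p(x) = mx + b. Using p(0)=3, p(1)=-1:
m = (3 + 1)/(0 - 1) = 4/-1 = -4
b = 3 - m*(0) = 3 = 3
p(x) = -4x + 3


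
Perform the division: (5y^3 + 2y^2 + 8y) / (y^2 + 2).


(5y^3 + 2y^2 + 8y) / (y^2 + 2)
Step 1: 5y * (y^2 + 2) = 5y^3 + 10y; subtract.
Step 2: 2 * (y^2 + 2) = 2y^2 + 4; subtract.
Quotient: 5y + 2, Remainder: -2y - 4


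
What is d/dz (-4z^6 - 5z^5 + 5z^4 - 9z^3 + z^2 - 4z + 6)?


Apply the power rule term by term:
  d/dz(-4z^6) = -24z^5
  d/dz(-5z^5) = -25z^4
  d/dz(5z^4) = 20z^3
  d/dz(-9z^3) = -27z^2
  d/dz(z^2) = 2z
  d/dz(-4z) = -4
  d/dz(6) = 0
p'(z) = -24z^5 - 25z^4 + 20z^3 - 27z^2 + 2z - 4


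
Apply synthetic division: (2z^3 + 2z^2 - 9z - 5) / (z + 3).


Synthetic division with c = -3. Coefficients: 2, 2, -9, -5
Bring down 2.
  2 * -3 = -6; -6 + 2 = -4
  -4 * -3 = 12; 12 - 9 = 3
  3 * -3 = -9; -9 - 5 = -14
Quotient: 2z^2 - 4z + 3, Remainder: -14


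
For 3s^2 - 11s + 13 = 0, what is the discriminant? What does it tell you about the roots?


D = b^2 - 4ac = (-11)^2 - 4(3)(13) = 121 - 156 = -35
Since D < 0: two complex conjugate roots (no real roots)


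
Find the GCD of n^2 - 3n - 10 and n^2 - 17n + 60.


Factor each:
  n^2 - 3n - 10 = (n - 5)(n + 2)
  n^2 - 17n + 60 = (n - 5)(n - 12)
Common monic factor: n - 5


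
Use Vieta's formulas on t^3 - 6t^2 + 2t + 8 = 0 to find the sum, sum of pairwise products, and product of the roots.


Monic cubic t^3+bt^2+ct+d=0: sum=-b, pairwise sum=c, product=-d.
b=-6, c=2, d=8
r1+r2+r3 = 6
r1r2+r1r3+r2r3 = 2
r1r2r3 = -8


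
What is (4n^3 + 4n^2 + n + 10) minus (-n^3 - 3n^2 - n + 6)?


Distribute the minus sign:
  (4n^3 + 4n^2 + n + 10)
- (-n^3 - 3n^2 - n + 6)
Negate second polynomial: n^3 + 3n^2 + n - 6
Add: 5n^3 + 7n^2 + 2n + 4


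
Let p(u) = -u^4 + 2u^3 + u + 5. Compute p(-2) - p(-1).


p(-2) = -29
p(-1) = 1
p(-2) - p(-1) = -29 - 1 = -30


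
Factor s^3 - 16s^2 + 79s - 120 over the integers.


Try integer roots (divisors of -120). s=3: p(3)=0.
Divide out (s - 3): quotient is s^2 - 13s + 40.
Factor the quadratic: (s - 8)(s - 5)
Result: (s - 3)(s - 8)(s - 5)


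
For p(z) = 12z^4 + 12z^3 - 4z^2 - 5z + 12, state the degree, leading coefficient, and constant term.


Highest power of z is 4, with coefficient 12. Constant term is 12.
Degree = 4, leading coefficient = 12, constant term = 12


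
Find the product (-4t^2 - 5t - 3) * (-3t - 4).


Distribute each term of the first polynomial:
  (-4t^2)(-3t - 4) = 12t^3 + 16t^2
  (-5t)(-3t - 4) = 15t^2 + 20t
  (-3)(-3t - 4) = 9t + 12
Sum: 12t^3 + 31t^2 + 29t + 12


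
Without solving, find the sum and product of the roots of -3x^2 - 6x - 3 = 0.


For ax^2+bx+c=0: sum = -b/a, product = c/a.
a=-3, b=-6, c=-3
Sum = -(-6)/-3 = -2
Product = (-3)/-3 = 1


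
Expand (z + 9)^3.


Expand (z + 9)^3 by repeated multiplication:
  (z + 9)^2 = z^2 + 18z + 81
= z^3 + 27z^2 + 243z + 729


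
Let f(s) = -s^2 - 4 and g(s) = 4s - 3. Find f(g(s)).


Substitute g(s) into f:
f(g(s)) = -1*(4s - 3)^2 + (-4)
(4s - 3)^2 = 16s^2 - 24s + 9
Expand and combine: -16s^2 + 24s - 13


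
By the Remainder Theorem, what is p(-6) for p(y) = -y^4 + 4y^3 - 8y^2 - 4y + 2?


By the Remainder Theorem, the remainder equals p(-6):
  -1*(-6)^4 = -1296
  4*(-6)^3 = -864
  -8*(-6)^2 = -288
  -4*(-6)^1 = 24
  constant: 2
Sum: -1296 - 864 - 288 + 24 + 2 = -2422


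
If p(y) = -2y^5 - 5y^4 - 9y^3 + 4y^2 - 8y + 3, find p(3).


Using direct substitution:
  -2 * (3)^5 = -486
  -5 * (3)^4 = -405
  -9 * (3)^3 = -243
  4 * (3)^2 = 36
  -8 * (3)^1 = -24
  constant: 3
Sum = -486 - 405 - 243 + 36 - 24 + 3 = -1119


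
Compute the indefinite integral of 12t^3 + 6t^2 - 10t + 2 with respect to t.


Reverse power rule on each term:
  ∫ 12t^3 dt = 3t^4
  ∫ 6t^2 dt = 2t^3
  ∫ -10t dt = -5t^2
  ∫ 2 dt = 2t
F(t) = 3t^4 + 2t^3 - 5t^2 + 2t + C


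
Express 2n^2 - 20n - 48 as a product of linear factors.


Roots satisfy r1 + r2 = -b/a = 10 and r1*r2 = c/a = -24.
So r1 = -2, r2 = 12.
2n^2 - 20n - 48 = 2(n - r1)(n - r2) = 2(n + 2)(n - 12)


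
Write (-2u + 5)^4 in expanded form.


Expand (-2u + 5)^4 by repeated multiplication:
  (-2u + 5)^2 = 4u^2 - 20u + 25
  (-2u + 5)^3 = -8u^3 + 60u^2 - 150u + 125
= 16u^4 - 160u^3 + 600u^2 - 1000u + 625


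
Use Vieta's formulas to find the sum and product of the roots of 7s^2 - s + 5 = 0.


For as^2+bs+c=0: sum = -b/a, product = c/a.
a=7, b=-1, c=5
Sum = -(-1)/7 = 1/7
Product = (5)/7 = 5/7


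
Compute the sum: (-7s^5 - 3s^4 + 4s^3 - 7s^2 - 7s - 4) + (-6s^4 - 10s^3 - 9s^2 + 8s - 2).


Align terms by degree and add:
  -7s^5 - 3s^4 + 4s^3 - 7s^2 - 7s - 4
  -6s^4 - 10s^3 - 9s^2 + 8s - 2
= -7s^5 - 9s^4 - 6s^3 - 16s^2 + s - 6


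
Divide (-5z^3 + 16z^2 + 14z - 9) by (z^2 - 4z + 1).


(-5z^3 + 16z^2 + 14z - 9) / (z^2 - 4z + 1)
Step 1: -5z * (z^2 - 4z + 1) = -5z^3 + 20z^2 - 5z; subtract.
Step 2: -4 * (z^2 - 4z + 1) = -4z^2 + 16z - 4; subtract.
Quotient: -5z - 4, Remainder: 3z - 5


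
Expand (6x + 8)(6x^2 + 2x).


Distribute each term of the first polynomial:
  (6x)(6x^2 + 2x) = 36x^3 + 12x^2
  (8)(6x^2 + 2x) = 48x^2 + 16x
Sum: 36x^3 + 60x^2 + 16x


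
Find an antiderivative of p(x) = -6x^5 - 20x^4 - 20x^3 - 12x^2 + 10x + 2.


Reverse power rule on each term:
  ∫ -6x^5 dx = -x^6
  ∫ -20x^4 dx = -4x^5
  ∫ -20x^3 dx = -5x^4
  ∫ -12x^2 dx = -4x^3
  ∫ 10x dx = 5x^2
  ∫ 2 dx = 2x
F(x) = -x^6 - 4x^5 - 5x^4 - 4x^3 + 5x^2 + 2x + C


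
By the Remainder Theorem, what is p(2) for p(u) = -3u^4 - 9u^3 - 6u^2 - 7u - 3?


By the Remainder Theorem, the remainder equals p(2):
  -3*(2)^4 = -48
  -9*(2)^3 = -72
  -6*(2)^2 = -24
  -7*(2)^1 = -14
  constant: -3
Sum: -48 - 72 - 24 - 14 - 3 = -161


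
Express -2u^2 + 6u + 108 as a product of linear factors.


Roots satisfy r1 + r2 = -b/a = 3 and r1*r2 = c/a = -54.
So r1 = 9, r2 = -6.
-2u^2 + 6u + 108 = -2(u - r1)(u - r2) = -2(u - 9)(u + 6)


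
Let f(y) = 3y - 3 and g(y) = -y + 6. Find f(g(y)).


Substitute g(y) into f:
f(g(y)) = 3*(-y + 6) + (-3)
Expand and combine: -3y + 15


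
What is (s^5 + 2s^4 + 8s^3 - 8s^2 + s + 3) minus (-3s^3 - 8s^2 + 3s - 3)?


Distribute the minus sign:
  (s^5 + 2s^4 + 8s^3 - 8s^2 + s + 3)
- (-3s^3 - 8s^2 + 3s - 3)
Negate second polynomial: 3s^3 + 8s^2 - 3s + 3
Add: s^5 + 2s^4 + 11s^3 - 2s + 6


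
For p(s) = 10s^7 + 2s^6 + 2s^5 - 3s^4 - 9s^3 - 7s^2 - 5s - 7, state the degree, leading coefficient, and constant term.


Highest power of s is 7, with coefficient 10. Constant term is -7.
Degree = 7, leading coefficient = 10, constant term = -7


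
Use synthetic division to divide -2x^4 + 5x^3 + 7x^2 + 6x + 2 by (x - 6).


Synthetic division with c = 6. Coefficients: -2, 5, 7, 6, 2
Bring down -2.
  -2 * 6 = -12; -12 + 5 = -7
  -7 * 6 = -42; -42 + 7 = -35
  -35 * 6 = -210; -210 + 6 = -204
  -204 * 6 = -1224; -1224 + 2 = -1222
Quotient: -2x^3 - 7x^2 - 35x - 204, Remainder: -1222


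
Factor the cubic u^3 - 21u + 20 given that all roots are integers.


Try integer roots (divisors of 20). u=1: p(1)=0.
Divide out (u - 1): quotient is u^2 + u - 20.
Factor the quadratic: (u - 4)(u + 5)
Result: (u - 1)(u - 4)(u + 5)


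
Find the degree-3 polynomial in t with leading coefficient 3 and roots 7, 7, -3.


p(t) = 3(t - 7)(t - 7)(t + 3)
Expand: 3t^3 - 33t^2 + 21t + 441


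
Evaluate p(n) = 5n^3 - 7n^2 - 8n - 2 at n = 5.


Using direct substitution:
  5 * (5)^3 = 625
  -7 * (5)^2 = -175
  -8 * (5)^1 = -40
  constant: -2
Sum = 625 - 175 - 40 - 2 = 408


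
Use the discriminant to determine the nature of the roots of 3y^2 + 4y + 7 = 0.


D = b^2 - 4ac = (4)^2 - 4(3)(7) = 16 - 84 = -68
Since D < 0: two complex conjugate roots (no real roots)


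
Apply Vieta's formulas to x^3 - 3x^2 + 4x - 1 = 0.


Monic cubic x^3+bx^2+cx+d=0: sum=-b, pairwise sum=c, product=-d.
b=-3, c=4, d=-1
r1+r2+r3 = 3
r1r2+r1r3+r2r3 = 4
r1r2r3 = 1


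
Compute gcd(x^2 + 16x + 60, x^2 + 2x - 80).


Factor each:
  x^2 + 16x + 60 = (x + 10)(x + 6)
  x^2 + 2x - 80 = (x + 10)(x - 8)
Common monic factor: x + 10
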